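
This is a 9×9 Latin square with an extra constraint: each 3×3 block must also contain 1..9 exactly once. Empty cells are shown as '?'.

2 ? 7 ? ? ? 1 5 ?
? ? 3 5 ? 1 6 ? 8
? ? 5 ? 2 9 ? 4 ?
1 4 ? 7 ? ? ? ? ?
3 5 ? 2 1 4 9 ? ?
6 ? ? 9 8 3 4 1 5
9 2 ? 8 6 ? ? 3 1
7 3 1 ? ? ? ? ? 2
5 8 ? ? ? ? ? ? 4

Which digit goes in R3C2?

1

R2C1 = 4: row 2 has {1,3,5,6,8}; col 1 has {1,2,3,5,6,7,9}; box has {2,3,5,7} → only 4 remains.
R2C2 = 9: row 2 has {1,3,4,5,6,8}; col 2 has {2,3,4,5,8}; box has {2,3,4,5,7} → only 9 remains.
R2C5 = 7: row 2 has {1,3,4,5,6,8,9}; col 5 has {1,2,6,8}; box has {1,2,5,9} → only 7 remains.
R2C8 = 2: row 2 has {1,3,4,5,6,7,8,9}; col 8 has {1,3,4,5}; box has {1,4,5,6,8} → only 2 remains.
R3C1 = 8: row 3 has {2,4,5,9}; col 1 has {1,2,3,4,5,6,7,9}; box has {2,3,4,5,7,9} → only 8 remains.
R4C5 = 5: row 4 has {1,4,7}; col 5 has {1,2,6,7,8}; box has {1,2,3,4,7,8,9} → only 5 remains.
R4C6 = 6: row 4 has {1,4,5,7}; col 6 has {1,3,4,9}; box has {1,2,3,4,5,7,8,9} → only 6 remains.
R4C8 = 8: row 4 has {1,4,5,6,7}; col 8 has {1,2,3,4,5}; box has {1,4,5,9} → only 8 remains.
R4C9 = 3: row 4 has {1,4,5,6,7,8}; col 9 has {1,2,4,5,8}; box has {1,4,5,8,9} → only 3 remains.
R5C3 = 8: row 5 has {1,2,3,4,5,9}; col 3 has {1,3,5,7}; box has {1,3,4,5,6} → only 8 remains.
R6C2 = 7: row 6 has {1,3,4,5,6,8,9}; col 2 has {2,3,4,5,8,9}; box has {1,3,4,5,6,8} → only 7 remains.
R6C3 = 2: row 6 has {1,3,4,5,6,7,8,9}; col 3 has {1,3,5,7,8}; box has {1,3,4,5,6,7,8} → only 2 remains.
R7C3 = 4: row 7 has {1,2,3,6,8,9}; col 3 has {1,2,3,5,7,8}; box has {1,2,3,5,7,8,9} → only 4 remains.
R8C4 = 4: row 8 has {1,2,3,7}; col 4 has {2,5,7,8,9}; box has {6,8} → only 4 remains.
R8C5 = 9: row 8 has {1,2,3,4,7}; col 5 has {1,2,5,6,7,8}; box has {4,6,8} → only 9 remains.
R8C6 = 5: row 8 has {1,2,3,4,7,9}; col 6 has {1,3,4,6,9}; box has {4,6,8,9} → only 5 remains.
R8C7 = 8: row 8 has {1,2,3,4,5,7,9}; col 7 has {1,4,6,9}; box has {1,2,3,4} → only 8 remains.
R8C8 = 6: row 8 has {1,2,3,4,5,7,8,9}; col 8 has {1,2,3,4,5,8}; box has {1,2,3,4,8} → only 6 remains.
R9C3 = 6: row 9 has {4,5,8}; col 3 has {1,2,3,4,5,7,8}; box has {1,2,3,4,5,7,8,9} → only 6 remains.
R9C5 = 3: row 9 has {4,5,6,8}; col 5 has {1,2,5,6,7,8,9}; box has {4,5,6,8,9} → only 3 remains.
R9C7 = 7: row 9 has {3,4,5,6,8}; col 7 has {1,4,6,8,9}; box has {1,2,3,4,6,8} → only 7 remains.
R9C8 = 9: row 9 has {3,4,5,6,7,8}; col 8 has {1,2,3,4,5,6,8}; box has {1,2,3,4,6,7,8} → only 9 remains.
R1C2 = 6: row 1 has {1,2,5,7}; col 2 has {2,3,4,5,7,8,9}; box has {2,3,4,5,7,8,9} → only 6 remains.
R1C4 = 3: row 1 has {1,2,5,6,7}; col 4 has {2,4,5,7,8,9}; box has {1,2,5,7,9} → only 3 remains.
R1C5 = 4: row 1 has {1,2,3,5,6,7}; col 5 has {1,2,3,5,6,7,8,9}; box has {1,2,3,5,7,9} → only 4 remains.
R1C6 = 8: row 1 has {1,2,3,4,5,6,7}; col 6 has {1,3,4,5,6,9}; box has {1,2,3,4,5,7,9} → only 8 remains.
R1C9 = 9: row 1 has {1,2,3,4,5,6,7,8}; col 9 has {1,2,3,4,5,8}; box has {1,2,4,5,6,8} → only 9 remains.
R3C2 = 1: row 3 has {2,4,5,8,9}; col 2 has {2,3,4,5,6,7,8,9}; box has {2,3,4,5,6,7,8,9} → only 1 remains.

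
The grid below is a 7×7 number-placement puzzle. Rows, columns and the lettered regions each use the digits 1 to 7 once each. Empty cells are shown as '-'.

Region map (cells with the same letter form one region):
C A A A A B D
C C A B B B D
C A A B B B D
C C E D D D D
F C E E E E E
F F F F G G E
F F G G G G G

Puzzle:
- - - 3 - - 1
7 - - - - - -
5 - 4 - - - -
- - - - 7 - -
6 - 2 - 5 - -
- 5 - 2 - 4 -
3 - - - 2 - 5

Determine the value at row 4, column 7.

row 1, column 5 = 6 (sole candidate).
row 6, column 1 = 1 (sole candidate).
row 6, column 3 = 7 (sole candidate).
row 6, column 5 = 3 (sole candidate).
row 6, column 7 = 6 (sole candidate).
row 7, column 2 = 4 (sole candidate).
row 1, column 3 = 5 (sole candidate).
row 2, column 3 = 1 (sole candidate).
row 2, column 5 = 4 (sole candidate).
row 3, column 5 = 1 (sole candidate).
row 4, column 3 = 3 (sole candidate).
row 7, column 3 = 6 (sole candidate).
row 1, column 1 = 4 (hidden single in row 1).
row 4, column 1 = 2 (sole candidate).
row 4, column 7 = 4: row 4 has {2,3,7}; col 7 has {1,5,6}; region has {1,7} → only 4 remains.

4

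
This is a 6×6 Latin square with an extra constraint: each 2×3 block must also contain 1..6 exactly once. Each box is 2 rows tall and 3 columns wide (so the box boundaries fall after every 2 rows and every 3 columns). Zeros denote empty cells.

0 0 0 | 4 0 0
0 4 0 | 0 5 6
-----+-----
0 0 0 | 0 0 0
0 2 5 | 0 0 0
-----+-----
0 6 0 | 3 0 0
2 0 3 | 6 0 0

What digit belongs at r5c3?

r4c4 = 1: row 4 has {2,5}; col 4 has {3,4,6}; box has {} → only 1 remains.
r2c4 = 2: row 2 has {4,5,6}; col 4 has {1,3,4,6}; box has {4,5,6} → only 2 remains.
r3c4 = 5: row 3 has {}; col 4 has {1,2,3,4,6}; box has {1} → only 5 remains.
r2c3 = 1: row 2 has {2,4,5,6}; col 3 has {3,5}; box has {4} → only 1 remains.
r5c3 = 4: row 5 has {3,6}; col 3 has {1,3,5}; box has {2,3,6} → only 4 remains.

4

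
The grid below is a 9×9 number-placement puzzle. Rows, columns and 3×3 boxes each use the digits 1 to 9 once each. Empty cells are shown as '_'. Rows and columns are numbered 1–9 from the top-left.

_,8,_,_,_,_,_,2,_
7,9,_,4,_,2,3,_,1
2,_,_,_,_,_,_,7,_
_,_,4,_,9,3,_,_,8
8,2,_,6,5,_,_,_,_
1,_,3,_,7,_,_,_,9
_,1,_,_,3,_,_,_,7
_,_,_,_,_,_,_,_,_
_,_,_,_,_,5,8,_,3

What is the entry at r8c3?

r5c9 = 4 (sole candidate).
r5c6 = 1 (sole candidate).
r5c7 = 7 (sole candidate).
r5c8 = 3 (sole candidate).
r4c4 = 2 (sole candidate).
r5c3 = 9 (sole candidate).
r6c4 = 8 (sole candidate).
r6c6 = 4 (sole candidate).
r7c4 = 9 (sole candidate).
r4c2 = 7 (hidden single in row 4).
r6c7 = 2 (hidden single in row 6).
r7c3 = 2 (hidden single in row 7).
r7c6 = 8 (hidden single in row 7).
r3c5 = 8 (hidden single in row 3).
r2c5 = 6 (sole candidate).
r3c6 = 9 (sole candidate).
r1c5 = 1 (sole candidate).
r1c6 = 7 (sole candidate).
r2c3 = 5 (sole candidate).
r2c8 = 8 (sole candidate).
r8c6 = 6 (sole candidate).
r1c3 = 6 (sole candidate).
r1c9 = 5 (sole candidate).
r3c3 = 1 (sole candidate).
r3c9 = 6 (sole candidate).
r8c9 = 2 (sole candidate).
r9c3 = 7 (sole candidate).
r9c4 = 1 (sole candidate).
r1c4 = 3 (sole candidate).
r3c4 = 5 (sole candidate).
r3c7 = 4 (sole candidate).
r8c3 = 8: row 8 has {2,6}; col 3 has {1,2,3,4,5,6,7,9}; box has {1,2,7} → only 8 remains.

8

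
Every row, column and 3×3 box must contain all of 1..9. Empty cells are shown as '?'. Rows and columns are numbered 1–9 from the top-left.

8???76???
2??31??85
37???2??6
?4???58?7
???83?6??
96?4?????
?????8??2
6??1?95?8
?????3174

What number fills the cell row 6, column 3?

8

row 2, column 2 = 9: row 2 has {1,2,3,5,8}; col 2 has {4,6,7}; box has {2,3,7,8} → only 9 remains.
row 2, column 6 = 4: row 2 has {1,2,3,5,8,9}; col 6 has {2,3,5,6,8,9}; box has {1,2,3,6,7} → only 4 remains.
row 2, column 7 = 7: row 2 has {1,2,3,4,5,8,9}; col 7 has {1,5,6,8}; box has {5,6,8} → only 7 remains.
row 4, column 1 = 1: row 4 has {4,5,7,8}; col 1 has {2,3,6,8,9}; box has {4,6,9} → only 1 remains.
row 6, column 5 = 2: row 6 has {4,6,9}; col 5 has {1,3,7}; box has {3,4,5,8} → only 2 remains.
row 6, column 7 = 3: row 6 has {2,4,6,9}; col 7 has {1,5,6,7,8}; box has {6,7,8} → only 3 remains.
row 6, column 9 = 1: row 6 has {2,3,4,6,9}; col 9 has {2,4,5,6,7,8}; box has {3,6,7,8} → only 1 remains.
row 7, column 7 = 9: row 7 has {2,8}; col 7 has {1,3,5,6,7,8}; box has {1,2,4,5,7,8} → only 9 remains.
row 8, column 5 = 4: row 8 has {1,5,6,8,9}; col 5 has {1,2,3,7}; box has {1,3,8,9} → only 4 remains.
row 8, column 8 = 3: row 8 has {1,4,5,6,8,9}; col 8 has {7,8}; box has {1,2,4,5,7,8,9} → only 3 remains.
row 9, column 1 = 5: row 9 has {1,3,4,7}; col 1 has {1,2,3,6,8,9}; box has {6} → only 5 remains.
row 9, column 5 = 6: row 9 has {1,3,4,5,7}; col 5 has {1,2,3,4,7}; box has {1,3,4,8,9} → only 6 remains.
row 2, column 3 = 6: row 2 has {1,2,3,4,5,7,8,9}; col 3 has {}; box has {2,3,7,8,9} → only 6 remains.
row 3, column 7 = 4: row 3 has {2,3,6,7}; col 7 has {1,3,5,6,7,8,9}; box has {5,6,7,8} → only 4 remains.
row 4, column 5 = 9: row 4 has {1,4,5,7,8}; col 5 has {1,2,3,4,6,7}; box has {2,3,4,5,8} → only 9 remains.
row 4, column 8 = 2: row 4 has {1,4,5,7,8,9}; col 8 has {3,7,8}; box has {1,3,6,7,8} → only 2 remains.
row 5, column 1 = 7: row 5 has {3,6,8}; col 1 has {1,2,3,5,6,8,9}; box has {1,4,6,9} → only 7 remains.
row 5, column 6 = 1: row 5 has {3,6,7,8}; col 6 has {2,3,4,5,6,8,9}; box has {2,3,4,5,8,9} → only 1 remains.
row 5, column 9 = 9: row 5 has {1,3,6,7,8}; col 9 has {1,2,4,5,6,7,8}; box has {1,2,3,6,7,8} → only 9 remains.
row 6, column 6 = 7: row 6 has {1,2,3,4,6,9}; col 6 has {1,2,3,4,5,6,8,9}; box has {1,2,3,4,5,8,9} → only 7 remains.
row 6, column 8 = 5: row 6 has {1,2,3,4,6,7,9}; col 8 has {2,3,7,8}; box has {1,2,3,6,7,8,9} → only 5 remains.
row 7, column 1 = 4: row 7 has {2,8,9}; col 1 has {1,2,3,5,6,7,8,9}; box has {5,6} → only 4 remains.
row 7, column 5 = 5: row 7 has {2,4,8,9}; col 5 has {1,2,3,4,6,7,9}; box has {1,3,4,6,8,9} → only 5 remains.
row 7, column 8 = 6: row 7 has {2,4,5,8,9}; col 8 has {2,3,5,7,8}; box has {1,2,3,4,5,7,8,9} → only 6 remains.
row 8, column 2 = 2: row 8 has {1,3,4,5,6,8,9}; col 2 has {4,6,7,9}; box has {4,5,6} → only 2 remains.
row 8, column 3 = 7: row 8 has {1,2,3,4,5,6,8,9}; col 3 has {6}; box has {2,4,5,6} → only 7 remains.
row 9, column 2 = 8: row 9 has {1,3,4,5,6,7}; col 2 has {2,4,6,7,9}; box has {2,4,5,6,7} → only 8 remains.
row 9, column 3 = 9: row 9 has {1,3,4,5,6,7,8}; col 3 has {6,7}; box has {2,4,5,6,7,8} → only 9 remains.
row 9, column 4 = 2: row 9 has {1,3,4,5,6,7,8,9}; col 4 has {1,3,4,8}; box has {1,3,4,5,6,8,9} → only 2 remains.
row 1, column 7 = 2: row 1 has {6,7,8}; col 7 has {1,3,4,5,6,7,8,9}; box has {4,5,6,7,8} → only 2 remains.
row 1, column 9 = 3: row 1 has {2,6,7,8}; col 9 has {1,2,4,5,6,7,8,9}; box has {2,4,5,6,7,8} → only 3 remains.
row 3, column 5 = 8: row 3 has {2,3,4,6,7}; col 5 has {1,2,3,4,5,6,7,9}; box has {1,2,3,4,6,7} → only 8 remains.
row 4, column 3 = 3: row 4 has {1,2,4,5,7,8,9}; col 3 has {6,7,9}; box has {1,4,6,7,9} → only 3 remains.
row 4, column 4 = 6: row 4 has {1,2,3,4,5,7,8,9}; col 4 has {1,2,3,4,8}; box has {1,2,3,4,5,7,8,9} → only 6 remains.
row 5, column 2 = 5: row 5 has {1,3,6,7,8,9}; col 2 has {2,4,6,7,8,9}; box has {1,3,4,6,7,9} → only 5 remains.
row 5, column 3 = 2: row 5 has {1,3,5,6,7,8,9}; col 3 has {3,6,7,9}; box has {1,3,4,5,6,7,9} → only 2 remains.
row 5, column 8 = 4: row 5 has {1,2,3,5,6,7,8,9}; col 8 has {2,3,5,6,7,8}; box has {1,2,3,5,6,7,8,9} → only 4 remains.
row 6, column 3 = 8: row 6 has {1,2,3,4,5,6,7,9}; col 3 has {2,3,6,7,9}; box has {1,2,3,4,5,6,7,9} → only 8 remains.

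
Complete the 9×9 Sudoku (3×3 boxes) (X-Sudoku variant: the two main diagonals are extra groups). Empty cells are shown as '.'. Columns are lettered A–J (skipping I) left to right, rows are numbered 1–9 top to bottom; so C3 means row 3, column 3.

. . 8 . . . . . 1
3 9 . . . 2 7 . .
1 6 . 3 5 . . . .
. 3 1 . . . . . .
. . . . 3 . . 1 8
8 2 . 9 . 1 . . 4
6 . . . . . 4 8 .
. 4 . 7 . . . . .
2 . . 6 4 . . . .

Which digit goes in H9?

7

D1 = 4: row 1 has {1,8}; col 4 has {3,6,7,9}; box has {2,3,5} → only 4 remains.
G3 = 8: row 3 has {1,3,5,6}; col 7 has {4,7}; box has {1,7}; anti-diagonal has {1,2,3,4,9} → only 8 remains.
C2 = 4: in row 2, 4 can only go here (every other open cell in that row sees a 4).
H3 = 4: in row 3, 4 can only go here (every other open cell in that row sees a 4).
A4 = 4: in row 4, 4 can only go here (every other open cell in that row sees a 4).
F5 = 4: in row 5, 4 can only go here (every other open cell in that row sees a 4).
B9 = 8: in column 2, 8 can only go here (every other open cell in that column sees an 8).
G9 = 1: in row 9, 1 can only go here (every other open cell in that row sees a 1).
E8 = 1: in row 8, 1 can only go here (every other open cell in that row sees a 1).
D2 = 1: in row 2, 1 can only go here (every other open cell in that row sees a 1).
E2 = 8: in row 2, 8 can only go here (every other open cell in that row sees an 8).
D4 = 8: in row 4, 8 can only go here (every other open cell in that row sees an 8).
B7 = 1: in row 7, 1 can only go here (every other open cell in that row sees a 1).
F8 = 8: in row 8, 8 can only go here (every other open cell in that row sees an 8).
C3 = 2: in column 3, 2 can only go here (every other open cell in that column sees a 2).
J3 = 9: row 3 has {1,2,3,4,5,6,8}; col 9 has {1,4,8}; box has {1,4,7,8} → only 9 remains.
F3 = 7: row 3 has {1,2,3,4,5,6,8,9}; col 6 has {1,2,4,8}; box has {1,2,3,4,5,8} → only 7 remains.
H8 = 6: in main diagonal, 6 can only go here (every other open cell in that diagonal sees a 6).
H2 = 5: row 2 has {1,2,3,4,7,8,9}; col 8 has {1,4,6,8}; box has {1,4,7,8,9}; anti-diagonal has {1,2,3,4,8,9} → only 5 remains.
J2 = 6: row 2 has {1,2,3,4,5,7,8,9}; col 9 has {1,4,8,9}; box has {1,4,5,7,8,9} → only 6 remains.
F4 = 6: row 4 has {1,3,4,8}; col 6 has {1,2,4,7,8}; box has {1,3,4,8,9}; anti-diagonal has {1,2,3,4,5,8,9} → only 6 remains.
E6 = 7: row 6 has {1,2,4,8,9}; col 5 has {1,3,4,5,8}; box has {1,3,4,6,8,9} → only 7 remains.
H6 = 3: row 6 has {1,2,4,7,8,9}; col 8 has {1,4,5,6,8}; box has {1,4,8} → only 3 remains.
C7 = 7: row 7 has {1,4,6,8}; col 3 has {1,2,4,8}; box has {1,2,4,6,8}; anti-diagonal has {1,2,3,4,5,6,8,9} → only 7 remains.
F1 = 9: row 1 has {1,4,8}; col 6 has {1,2,4,6,7,8}; box has {1,2,3,4,5,7,8} → only 9 remains.
H1 = 2: row 1 has {1,4,8,9}; col 8 has {1,3,4,5,6,8}; box has {1,4,5,6,7,8,9} → only 2 remains.
E4 = 2: row 4 has {1,3,4,6,8}; col 5 has {1,3,4,5,7,8}; box has {1,3,4,6,7,8,9} → only 2 remains.
D5 = 5: row 5 has {1,3,4,8}; col 4 has {1,3,4,6,7,8,9}; box has {1,2,3,4,6,7,8,9} → only 5 remains.
D7 = 2: row 7 has {1,4,6,7,8}; col 4 has {1,3,4,5,6,7,8,9}; box has {1,4,6,7,8} → only 2 remains.
E7 = 9: row 7 has {1,2,4,6,7,8}; col 5 has {1,2,3,4,5,7,8}; box has {1,2,4,6,7,8} → only 9 remains.
E1 = 6: row 1 has {1,2,4,8,9}; col 5 has {1,2,3,4,5,7,8,9}; box has {1,2,3,4,5,7,8,9} → only 6 remains.
G1 = 3: row 1 has {1,2,4,6,8,9}; col 7 has {1,4,7,8}; box has {1,2,4,5,6,7,8,9} → only 3 remains.
B5 = 7: row 5 has {1,3,4,5,8}; col 2 has {1,2,3,4,6,8,9}; box has {1,2,3,4,8} → only 7 remains.
B1 = 5: row 1 has {1,2,3,4,6,8,9}; col 2 has {1,2,3,4,6,7,8,9}; box has {1,2,3,4,6,8,9} → only 5 remains.
A5 = 9: row 5 has {1,3,4,5,7,8}; col 1 has {1,2,3,4,6,8}; box has {1,2,3,4,7,8} → only 9 remains.
C5 = 6: row 5 has {1,3,4,5,7,8,9}; col 3 has {1,2,4,7,8}; box has {1,2,3,4,7,8,9} → only 6 remains.
G5 = 2: row 5 has {1,3,4,5,6,7,8,9}; col 7 has {1,3,4,7,8}; box has {1,3,4,8} → only 2 remains.
C6 = 5: row 6 has {1,2,3,4,7,8,9}; col 3 has {1,2,4,6,7,8}; box has {1,2,3,4,6,7,8,9} → only 5 remains.
G6 = 6: row 6 has {1,2,3,4,5,7,8,9}; col 7 has {1,2,3,4,7,8}; box has {1,2,3,4,8} → only 6 remains.
A8 = 5: row 8 has {1,4,6,7,8}; col 1 has {1,2,3,4,6,8,9}; box has {1,2,4,6,7,8} → only 5 remains.
G8 = 9: row 8 has {1,4,5,6,7,8}; col 7 has {1,2,3,4,6,7,8}; box has {1,4,6,8} → only 9 remains.
H9 = 7: row 9 has {1,2,4,6,8}; col 8 has {1,2,3,4,5,6,8}; box has {1,4,6,8,9} → only 7 remains.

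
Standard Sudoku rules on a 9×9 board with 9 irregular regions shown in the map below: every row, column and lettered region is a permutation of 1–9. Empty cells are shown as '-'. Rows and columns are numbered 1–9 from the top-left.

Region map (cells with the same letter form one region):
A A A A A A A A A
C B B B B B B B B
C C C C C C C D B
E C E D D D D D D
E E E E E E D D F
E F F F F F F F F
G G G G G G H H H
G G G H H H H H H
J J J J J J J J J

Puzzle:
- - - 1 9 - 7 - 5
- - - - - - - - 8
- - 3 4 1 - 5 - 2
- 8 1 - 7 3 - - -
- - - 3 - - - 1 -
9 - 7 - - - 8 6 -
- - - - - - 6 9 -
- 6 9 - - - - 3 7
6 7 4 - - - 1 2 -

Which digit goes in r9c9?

3

r3c1 = 7: row 3 has {1,2,3,4,5}; col 1 has {6,9}; region has {1,3,4,5,8} → only 7 remains.
r3c2 = 9: row 3 has {1,2,3,4,5,7}; col 2 has {6,7,8}; region has {1,3,4,5,7,8} → only 9 remains.
r3c6 = 6: row 3 has {1,2,3,4,5,7,9}; col 6 has {3}; region has {1,3,4,5,7,8,9} → only 6 remains.
r3c8 = 8: row 3 has {1,2,3,4,5,6,7,9}; col 8 has {1,2,3,6,9}; region has {1,3,7} → only 8 remains.
r1c8 = 4: row 1 has {1,5,7,9}; col 8 has {1,2,3,6,8,9}; region has {1,5,7,9} → only 4 remains.
r2c1 = 2: row 2 has {8}; col 1 has {6,7,9}; region has {1,3,4,5,6,7,8,9} → only 2 remains.
r4c8 = 5: row 4 has {1,3,7,8}; col 8 has {1,2,3,4,6,8,9}; region has {1,3,7,8} → only 5 remains.
r2c8 = 7: row 2 has {2,8}; col 8 has {1,2,3,4,5,6,8,9}; region has {2,8} → only 7 remains.
r4c1 = 4: row 4 has {1,3,5,7,8}; col 1 has {2,6,7,9}; region has {1,3,9} → only 4 remains.
r1c3 = 6: in row 1, 6 can only go here (every other open cell in that row sees a 6).
r2c3 = 5: row 2 has {2,7,8}; col 3 has {1,3,4,6,7,9}; region has {2,7,8} → only 5 remains.
r5c5 = 6: in row 5, 6 can only go here (every other open cell in that row sees a 6).
r5c6 = 7: in row 5, 7 can only go here (every other open cell in that row sees a 7).
r2c4 = 6: in row 2, 6 can only go here (every other open cell in that row sees a 6).
r4c9 = 6: in row 4, 6 can only go here (every other open cell in that row sees a 6).
r7c4 = 7: in row 7, 7 can only go here (every other open cell in that row sees a 7).
r2c7 = 3: in column 7, 3 can only go here (every other open cell in that column sees a 3).
r2c5 = 4: row 2 has {2,3,5,6,7,8}; col 5 has {1,6,7,9}; region has {2,3,5,6,7,8} → only 4 remains.
r2c2 = 1: row 2 has {2,3,4,5,6,7,8}; col 2 has {6,7,8,9}; region has {2,3,4,5,6,7,8} → only 1 remains.
r2c6 = 9: row 2 has {1,2,3,4,5,6,7,8}; col 6 has {3,6,7}; region has {1,2,3,4,5,6,7,8} → only 9 remains.
r5c7 = 4: in region D, 4 can only go here (every other open cell in that region sees a 4).
r5c9 = 9: row 5 has {1,3,4,6,7}; col 9 has {2,5,6,7,8}; region has {6,7,8} → only 9 remains.
r8c7 = 2: row 8 has {3,6,7,9}; col 7 has {1,3,4,5,6,7,8}; region has {3,6,7,9} → only 2 remains.
r9c9 = 3: row 9 has {1,2,4,6,7}; col 9 has {2,5,6,7,8,9}; region has {1,2,4,6,7} → only 3 remains.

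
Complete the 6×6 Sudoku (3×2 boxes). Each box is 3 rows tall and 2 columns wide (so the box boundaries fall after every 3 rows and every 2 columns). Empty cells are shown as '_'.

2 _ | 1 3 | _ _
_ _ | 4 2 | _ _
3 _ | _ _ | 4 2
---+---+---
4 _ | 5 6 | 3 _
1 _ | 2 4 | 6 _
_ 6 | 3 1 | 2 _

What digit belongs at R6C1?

R1C5 = 5: row 1 has {1,2,3}; col 5 has {2,3,4,6}; box has {2,4} → only 5 remains.
R1C6 = 6: row 1 has {1,2,3,5}; col 6 has {2}; box has {2,4,5} → only 6 remains.
R2C5 = 1: row 2 has {2,4}; col 5 has {2,3,4,5,6}; box has {2,4,5,6} → only 1 remains.
R2C6 = 3: row 2 has {1,2,4}; col 6 has {2,6}; box has {1,2,4,5,6} → only 3 remains.
R3C3 = 6: row 3 has {2,3,4}; col 3 has {1,2,3,4,5}; box has {1,2,3,4} → only 6 remains.
R3C4 = 5: row 3 has {2,3,4,6}; col 4 has {1,2,3,4,6}; box has {1,2,3,4,6} → only 5 remains.
R4C2 = 2: row 4 has {3,4,5,6}; col 2 has {6}; box has {1,4,6} → only 2 remains.
R4C6 = 1: row 4 has {2,3,4,5,6}; col 6 has {2,3,6}; box has {2,3,6} → only 1 remains.
R5C6 = 5: row 5 has {1,2,4,6}; col 6 has {1,2,3,6}; box has {1,2,3,6} → only 5 remains.
R6C1 = 5: row 6 has {1,2,3,6}; col 1 has {1,2,3,4}; box has {1,2,4,6} → only 5 remains.

5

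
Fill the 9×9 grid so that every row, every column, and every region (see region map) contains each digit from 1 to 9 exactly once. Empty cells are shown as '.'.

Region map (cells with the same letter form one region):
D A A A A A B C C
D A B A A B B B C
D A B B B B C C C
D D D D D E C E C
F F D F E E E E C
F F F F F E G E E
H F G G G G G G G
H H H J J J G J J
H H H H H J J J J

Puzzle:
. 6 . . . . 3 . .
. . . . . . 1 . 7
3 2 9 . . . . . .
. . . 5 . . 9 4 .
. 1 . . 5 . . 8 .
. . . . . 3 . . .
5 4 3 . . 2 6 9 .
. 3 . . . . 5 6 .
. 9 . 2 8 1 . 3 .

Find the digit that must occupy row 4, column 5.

1

row 4, column 9 = 3 (hidden single in row 4).
row 5, column 4 = 3 (hidden single in row 5).
row 2, column 5 = 3 (hidden single in row 2).
row 6, column 7 = 4 (hidden single in row 6).
row 3, column 7 = 8 (sole candidate).
row 9, column 7 = 7 (sole candidate).
row 5, column 7 = 2 (sole candidate).
row 9, column 9 = 5 (hidden single in row 9).
row 6, column 8 = 7 (hidden single in column 8).
row 4, column 6 = 6 (sole candidate).
row 5, column 6 = 9 (sole candidate).
row 6, column 9 = 1 (sole candidate).
row 7, column 9 = 8 (sole candidate).
row 3, column 8 = 1 (hidden single in row 3).
row 3, column 6 = 5 (hidden single in row 3).
row 2, column 8 = 2 (sole candidate).
row 1, column 8 = 5 (sole candidate).
row 2, column 2 = 5 (hidden single in row 2).
row 6, column 2 = 8 (sole candidate).
row 4, column 2 = 7 (sole candidate).
row 5, column 1 = 7 (hidden single in row 5).
row 6, column 3 = 5 (hidden single in row 6).
row 8, column 3 = 7 (hidden single in row 8).
row 8, column 1 = 1 (hidden single in row 8).
row 4, column 3 = 2 (hidden single in column 3).
row 4, column 1 = 8 (sole candidate).
row 4, column 5 = 1: row 4 has {2,3,4,5,6,7,8,9}; col 5 has {3,5,8}; region has {2,3,5,7,8} → only 1 remains.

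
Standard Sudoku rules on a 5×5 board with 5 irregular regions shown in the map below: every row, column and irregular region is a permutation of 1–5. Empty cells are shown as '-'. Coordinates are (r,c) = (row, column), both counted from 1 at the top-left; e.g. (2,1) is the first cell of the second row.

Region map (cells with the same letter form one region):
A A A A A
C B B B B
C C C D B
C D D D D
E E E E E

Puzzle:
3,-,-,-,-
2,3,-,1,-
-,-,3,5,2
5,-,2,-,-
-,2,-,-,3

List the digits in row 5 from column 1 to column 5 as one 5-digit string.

12543

(5,4) = 4: row 5 has {2,3}; col 4 has {1,5}; region has {2,3} → only 4 remains.
(1,4) = 2 (sole candidate).
(4,4) = 3 (sole candidate).
(5,1) = 1: row 5 has {2,3,4}; col 1 has {2,3,5}; region has {2,3,4} → only 1 remains.
(5,3) = 5: row 5 has {1,2,3,4}; col 3 has {2,3}; region has {1,2,3,4} → only 5 remains.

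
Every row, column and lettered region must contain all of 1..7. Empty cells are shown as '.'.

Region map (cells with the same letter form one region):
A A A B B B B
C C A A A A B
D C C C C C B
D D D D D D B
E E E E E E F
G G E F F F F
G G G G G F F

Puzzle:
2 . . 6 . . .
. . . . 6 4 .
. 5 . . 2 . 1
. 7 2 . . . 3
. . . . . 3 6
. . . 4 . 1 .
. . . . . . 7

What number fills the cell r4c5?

r2c7 = 2: in row 2, 2 can only go here (every other open cell in that row sees a 2).
r6c7 = 5: row 6 has {1,4}; col 7 has {1,2,3,6,7}; region has {1,4,6,7} → only 5 remains.
r7c6 = 2: row 7 has {7}; col 6 has {1,3,4}; region has {1,4,5,6,7} → only 2 remains.
r1c7 = 4: row 1 has {2,6}; col 7 has {1,2,3,5,6,7}; region has {1,2,3,6} → only 4 remains.
r6c5 = 3: row 6 has {1,4,5}; col 5 has {2,6}; region has {1,2,4,5,6,7} → only 3 remains.
r6c2 = 2: in row 6, 2 can only go here (every other open cell in that row sees a 2).
r5c4 = 2: in row 5, 2 can only go here (every other open cell in that row sees a 2).
r7c2 = 6: in column 2, 6 can only go here (every other open cell in that column sees a 6).
r6c1 = 7: row 6 has {1,2,3,4,5}; col 1 has {2}; region has {2,6} → only 7 remains.
r6c3 = 6: row 6 has {1,2,3,4,5,7}; col 3 has {2}; region has {2,3} → only 6 remains.
r5c2 = 4: in column 2, 4 can only go here (every other open cell in that column sees a 4).
r3c3 = 4: in region C, 4 can only go here (every other open cell in that region sees a 4).
r3c6 = 6: in region C, 6 can only go here (every other open cell in that region sees a 6).
r3c1 = 3: row 3 has {1,2,4,5,6}; col 1 has {2,7}; region has {2,7} → only 3 remains.
r3c4 = 7: row 3 has {1,2,3,4,5,6}; col 4 has {2,4,6}; region has {2,4,5,6} → only 7 remains.
r4c6 = 5: row 4 has {2,3,7}; col 6 has {1,2,3,4,6}; region has {2,3,7} → only 5 remains.
r1c6 = 7: row 1 has {2,4,6}; col 6 has {1,2,3,4,5,6}; region has {1,2,3,4,6} → only 7 remains.
r2c1 = 1: row 2 has {2,4,6}; col 1 has {2,3,7}; region has {2,4,5,6,7} → only 1 remains.
r2c2 = 3: row 2 has {1,2,4,6}; col 2 has {2,4,5,6,7}; region has {1,2,4,5,6,7} → only 3 remains.
r2c4 = 5: row 2 has {1,2,3,4,6}; col 4 has {2,4,6,7}; region has {2,4,6} → only 5 remains.
r4c4 = 1: row 4 has {2,3,5,7}; col 4 has {2,4,5,6,7}; region has {2,3,5,7} → only 1 remains.
r4c5 = 4: row 4 has {1,2,3,5,7}; col 5 has {2,3,6}; region has {1,2,3,5,7} → only 4 remains.

4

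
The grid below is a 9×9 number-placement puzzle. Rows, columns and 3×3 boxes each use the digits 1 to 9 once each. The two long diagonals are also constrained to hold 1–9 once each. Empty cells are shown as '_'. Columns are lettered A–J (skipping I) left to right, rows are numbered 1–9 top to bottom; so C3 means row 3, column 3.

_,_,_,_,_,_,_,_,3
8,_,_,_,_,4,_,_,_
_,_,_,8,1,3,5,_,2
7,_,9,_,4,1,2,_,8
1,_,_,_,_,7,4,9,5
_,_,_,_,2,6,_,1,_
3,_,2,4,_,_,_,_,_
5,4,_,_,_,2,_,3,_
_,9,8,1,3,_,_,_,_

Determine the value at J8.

6

D4 = 5: row 4 has {1,2,4,7,8,9}; col 4 has {1,4,8}; box has {1,2,4,6,7}; main diagonal has {3,6} → only 5 remains.
H4 = 6: row 4 has {1,2,4,5,7,8,9}; col 8 has {1,3,9}; box has {1,2,4,5,8,9} → only 6 remains.
D5 = 3: row 5 has {1,4,5,7,9}; col 4 has {1,4,5,8}; box has {1,2,4,5,6,7} → only 3 remains.
E5 = 8: row 5 has {1,3,4,5,7,9}; col 5 has {1,2,3,4}; box has {1,2,3,4,5,6,7}; main diagonal has {3,5,6}; anti-diagonal has {1,2,3,4,5} → only 8 remains.
A6 = 4: row 6 has {1,2,6}; col 1 has {1,3,5,7,8}; box has {1,7,9} → only 4 remains.
D6 = 9: row 6 has {1,2,4,6}; col 4 has {1,3,4,5,8}; box has {1,2,3,4,5,6,7,8}; anti-diagonal has {1,2,3,4,5,8} → only 9 remains.
J6 = 7: row 6 has {1,2,4,6,9}; col 9 has {2,3,5,8}; box has {1,2,4,5,6,8,9} → only 7 remains.
A9 = 6: row 9 has {1,3,8,9}; col 1 has {1,3,4,5,7,8}; box has {2,3,4,5,8,9}; anti-diagonal has {1,2,3,4,5,8,9} → only 6 remains.
F9 = 5: row 9 has {1,3,6,8,9}; col 6 has {1,2,3,4,6,7}; box has {1,2,3,4} → only 5 remains.
G9 = 7: row 9 has {1,3,5,6,8,9}; col 7 has {2,4,5}; box has {3} → only 7 remains.
J9 = 4: row 9 has {1,3,5,6,7,8,9}; col 9 has {2,3,5,7,8}; box has {3,7}; main diagonal has {3,5,6,8} → only 4 remains.
F1 = 9: row 1 has {3}; col 6 has {1,2,3,4,5,6,7}; box has {1,3,4,8} → only 9 remains.
H2 = 7: row 2 has {4,8}; col 8 has {1,3,6,9}; box has {2,3,5}; anti-diagonal has {1,2,3,4,5,6,8,9} → only 7 remains.
A3 = 9: row 3 has {1,2,3,5,8}; col 1 has {1,3,4,5,6,7,8}; box has {8} → only 9 remains.
C3 = 7: row 3 has {1,2,3,5,8,9}; col 3 has {2,8,9}; box has {8,9}; main diagonal has {3,4,5,6,8} → only 7 remains.
H3 = 4: row 3 has {1,2,3,5,7,8,9}; col 8 has {1,3,6,7,9}; box has {2,3,5,7} → only 4 remains.
B4 = 3: row 4 has {1,2,4,5,6,7,8,9}; col 2 has {4,9}; box has {1,4,7,9} → only 3 remains.
C5 = 6: row 5 has {1,3,4,5,7,8,9}; col 3 has {2,7,8,9}; box has {1,3,4,7,9} → only 6 remains.
C6 = 5: row 6 has {1,2,4,6,7,9}; col 3 has {2,6,7,8,9}; box has {1,3,4,6,7,9} → only 5 remains.
G6 = 3: row 6 has {1,2,4,5,6,7,9}; col 7 has {2,4,5,7}; box has {1,2,4,5,6,7,8,9} → only 3 remains.
F7 = 8: row 7 has {2,3,4}; col 6 has {1,2,3,4,5,6,7,9}; box has {1,2,3,4,5} → only 8 remains.
H7 = 5: row 7 has {2,3,4,8}; col 8 has {1,3,4,6,7,9}; box has {3,4,7} → only 5 remains.
C8 = 1: row 8 has {2,3,4,5}; col 3 has {2,5,6,7,8,9}; box has {2,3,4,5,6,8,9} → only 1 remains.
H9 = 2: row 9 has {1,3,4,5,6,7,8,9}; col 8 has {1,3,4,5,6,7,9}; box has {3,4,5,7} → only 2 remains.
A1 = 2: row 1 has {3,9}; col 1 has {1,3,4,5,6,7,8,9}; box has {7,8,9}; main diagonal has {3,4,5,6,7,8} → only 2 remains.
C1 = 4: row 1 has {2,3,9}; col 3 has {1,2,5,6,7,8,9}; box has {2,7,8,9} → only 4 remains.
H1 = 8: row 1 has {2,3,4,9}; col 8 has {1,2,3,4,5,6,7,9}; box has {2,3,4,5,7} → only 8 remains.
B2 = 1: row 2 has {4,7,8}; col 2 has {3,4,9}; box has {2,4,7,8,9}; main diagonal has {2,3,4,5,6,7,8} → only 1 remains.
C2 = 3: row 2 has {1,4,7,8}; col 3 has {1,2,4,5,6,7,8,9}; box has {1,2,4,7,8,9} → only 3 remains.
B3 = 6: row 3 has {1,2,3,4,5,7,8,9}; col 2 has {1,3,4,9}; box has {1,2,3,4,7,8,9} → only 6 remains.
B5 = 2: row 5 has {1,3,4,5,6,7,8,9}; col 2 has {1,3,4,6,9}; box has {1,3,4,5,6,7,9} → only 2 remains.
B6 = 8: row 6 has {1,2,3,4,5,6,7,9}; col 2 has {1,2,3,4,6,9}; box has {1,2,3,4,5,6,7,9} → only 8 remains.
B7 = 7: row 7 has {2,3,4,5,8}; col 2 has {1,2,3,4,6,8,9}; box has {1,2,3,4,5,6,8,9} → only 7 remains.
G7 = 9: row 7 has {2,3,4,5,7,8}; col 7 has {2,3,4,5,7}; box has {2,3,4,5,7}; main diagonal has {1,2,3,4,5,6,7,8} → only 9 remains.
J8 = 6: row 8 has {1,2,3,4,5}; col 9 has {2,3,4,5,7,8}; box has {2,3,4,5,7,9} → only 6 remains.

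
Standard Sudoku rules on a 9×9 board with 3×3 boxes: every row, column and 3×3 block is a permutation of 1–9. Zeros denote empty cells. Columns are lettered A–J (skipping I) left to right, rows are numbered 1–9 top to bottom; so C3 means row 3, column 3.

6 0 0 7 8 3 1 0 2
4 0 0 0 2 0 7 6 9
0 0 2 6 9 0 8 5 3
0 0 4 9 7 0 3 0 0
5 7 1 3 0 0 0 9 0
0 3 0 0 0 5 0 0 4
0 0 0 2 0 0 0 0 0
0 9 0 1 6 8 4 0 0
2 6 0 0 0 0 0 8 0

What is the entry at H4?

1

B1 = 5: row 1 has {1,2,3,6,7,8}; col 2 has {3,6,7,9}; box has {2,4,6} → only 5 remains.
C1 = 9: row 1 has {1,2,3,5,6,7,8}; col 3 has {1,2,4}; box has {2,4,5,6} → only 9 remains.
H1 = 4: row 1 has {1,2,3,5,6,7,8,9}; col 8 has {5,6,8,9}; box has {1,2,3,5,6,7,8,9} → only 4 remains.
D2 = 5: row 2 has {2,4,6,7,9}; col 4 has {1,2,3,6,7,9}; box has {2,3,6,7,8,9} → only 5 remains.
F2 = 1: row 2 has {2,4,5,6,7,9}; col 6 has {3,5,8}; box has {2,3,5,6,7,8,9} → only 1 remains.
B3 = 1: row 3 has {2,3,5,6,8,9}; col 2 has {3,5,6,7,9}; box has {2,4,5,6,9} → only 1 remains.
F3 = 4: row 3 has {1,2,3,5,6,8,9}; col 6 has {1,3,5,8}; box has {1,2,3,5,6,7,8,9} → only 4 remains.
A4 = 8: row 4 has {3,4,7,9}; col 1 has {2,4,5,6}; box has {1,3,4,5,7} → only 8 remains.
B4 = 2: row 4 has {3,4,7,8,9}; col 2 has {1,3,5,6,7,9}; box has {1,3,4,5,7,8} → only 2 remains.
F4 = 6: row 4 has {2,3,4,7,8,9}; col 6 has {1,3,4,5,8}; box has {3,5,7,9} → only 6 remains.
H4 = 1: row 4 has {2,3,4,6,7,8,9}; col 8 has {4,5,6,8,9}; box has {3,4,9} → only 1 remains.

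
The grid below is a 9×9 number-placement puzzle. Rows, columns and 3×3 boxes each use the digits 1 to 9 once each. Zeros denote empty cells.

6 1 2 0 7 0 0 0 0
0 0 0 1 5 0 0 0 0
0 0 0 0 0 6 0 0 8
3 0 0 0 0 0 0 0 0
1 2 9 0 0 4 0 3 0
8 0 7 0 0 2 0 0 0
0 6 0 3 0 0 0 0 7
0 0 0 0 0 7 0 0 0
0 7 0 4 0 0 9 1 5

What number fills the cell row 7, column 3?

8

row 5, column 9 = 6 (sole candidate).
row 9, column 1 = 2 (sole candidate).
row 9, column 6 = 8 (sole candidate).
row 5, column 5 = 8 (sole candidate).
row 9, column 3 = 3 (sole candidate).
row 9, column 5 = 6 (sole candidate).
row 1, column 4 = 8 (hidden single in row 1).
row 3, column 7 = 1 (hidden single in row 3).
row 6, column 5 = 3 (hidden single in row 6).
row 6, column 4 = 6 (hidden single in row 6).
row 3, column 2 = 3 (hidden single in row 3).
row 4, column 3 = 6 (hidden single in row 4).
row 6, column 9 = 1 (hidden single in row 6).
row 6, column 8 = 9 (hidden single in row 6).
row 3, column 5 = 4 (hidden single in column 5).
row 3, column 3 = 5 (sole candidate).
row 3, column 4 = 2 (hidden single in box 2).
row 3, column 8 = 7 (sole candidate).
row 3, column 1 = 9 (sole candidate).
row 2, column 1 = 7 (hidden single in row 2).
row 8, column 2 = 9 (hidden single in column 2).
row 8, column 4 = 5 (sole candidate).
row 5, column 4 = 7 (sole candidate).
row 5, column 7 = 5 (sole candidate).
row 6, column 7 = 4 (sole candidate).
row 8, column 1 = 4 (sole candidate).
row 1, column 7 = 3 (sole candidate).
row 4, column 4 = 9 (sole candidate).
row 4, column 5 = 1 (sole candidate).
row 4, column 6 = 5 (sole candidate).
row 4, column 9 = 2 (sole candidate).
row 6, column 2 = 5 (sole candidate).
row 7, column 1 = 5 (sole candidate).
row 8, column 5 = 2 (sole candidate).
row 8, column 9 = 3 (sole candidate).
row 1, column 6 = 9 (sole candidate).
row 1, column 9 = 4 (sole candidate).
row 2, column 6 = 3 (sole candidate).
row 2, column 9 = 9 (sole candidate).
row 4, column 2 = 4 (sole candidate).
row 4, column 8 = 8 (sole candidate).
row 7, column 5 = 9 (sole candidate).
row 7, column 6 = 1 (sole candidate).
row 8, column 8 = 6 (sole candidate).
row 1, column 8 = 5 (sole candidate).
row 2, column 2 = 8 (sole candidate).
row 2, column 3 = 4 (sole candidate).
row 2, column 8 = 2 (sole candidate).
row 4, column 7 = 7 (sole candidate).
row 7, column 3 = 8: row 7 has {1,3,5,6,7,9}; col 3 has {2,3,4,5,6,7,9}; box has {2,3,4,5,6,7,9} → only 8 remains.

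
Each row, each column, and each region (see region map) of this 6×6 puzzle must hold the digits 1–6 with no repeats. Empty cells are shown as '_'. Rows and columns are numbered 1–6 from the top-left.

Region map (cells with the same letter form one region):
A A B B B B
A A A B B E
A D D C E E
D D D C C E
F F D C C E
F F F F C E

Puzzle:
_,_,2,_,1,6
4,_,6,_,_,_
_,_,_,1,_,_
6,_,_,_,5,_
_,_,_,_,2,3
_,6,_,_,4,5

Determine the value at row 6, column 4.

2

row 2, column 5 = 3 (sole candidate).
row 3, column 5 = 6 (sole candidate).
row 4, column 4 = 3 (sole candidate).
row 5, column 4 = 6 (sole candidate).
row 6, column 4 = 2: row 6 has {4,5,6}; col 4 has {1,3,6}; region has {6} → only 2 remains.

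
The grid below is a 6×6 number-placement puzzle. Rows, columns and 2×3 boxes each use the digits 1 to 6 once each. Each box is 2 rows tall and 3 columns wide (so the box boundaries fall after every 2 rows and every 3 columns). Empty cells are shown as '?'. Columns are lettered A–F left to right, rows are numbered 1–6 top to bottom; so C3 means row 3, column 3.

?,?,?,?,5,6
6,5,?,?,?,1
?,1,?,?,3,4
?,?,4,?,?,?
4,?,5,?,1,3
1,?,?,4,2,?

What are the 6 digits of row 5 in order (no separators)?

E2 = 4: row 2 has {1,5,6}; col 5 has {1,2,3,5}; box has {1,5,6} → only 4 remains.
E4 = 6: row 4 has {4}; col 5 has {1,2,3,4,5}; box has {3,4} → only 6 remains.
D5 = 6: row 5 has {1,3,4,5}; col 4 has {4}; box has {1,2,3,4} → only 6 remains.
F6 = 5: row 6 has {1,2,4}; col 6 has {1,3,4,6}; box has {1,2,3,4,6} → only 5 remains.
F4 = 2: row 4 has {4,6}; col 6 has {1,3,4,5,6}; box has {3,4,6} → only 2 remains.
B5 = 2: row 5 has {1,3,4,5,6}; col 2 has {1,5}; box has {1,4,5} → only 2 remains.

425613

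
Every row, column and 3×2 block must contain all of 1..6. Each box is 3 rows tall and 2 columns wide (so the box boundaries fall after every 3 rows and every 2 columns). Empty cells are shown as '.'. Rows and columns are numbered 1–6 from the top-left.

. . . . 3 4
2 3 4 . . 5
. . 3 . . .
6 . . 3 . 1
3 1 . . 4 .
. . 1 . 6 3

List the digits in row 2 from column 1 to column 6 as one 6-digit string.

row 2, column 5 = 1: row 2 has {2,3,4,5}; col 5 has {3,4,6}; box has {3,4,5} → only 1 remains.
row 3, column 5 = 2: row 3 has {3}; col 5 has {1,3,4,6}; box has {1,3,4,5} → only 2 remains.
row 3, column 6 = 6: row 3 has {2,3}; col 6 has {1,3,4,5}; box has {1,2,3,4,5} → only 6 remains.
row 4, column 5 = 5: row 4 has {1,3,6}; col 5 has {1,2,3,4,6}; box has {1,3,4,6} → only 5 remains.
row 5, column 6 = 2: row 5 has {1,3,4}; col 6 has {1,3,4,5,6}; box has {1,3,4,5,6} → only 2 remains.
row 2, column 4 = 6: row 2 has {1,2,3,4,5}; col 4 has {3}; box has {3,4} → only 6 remains.

234615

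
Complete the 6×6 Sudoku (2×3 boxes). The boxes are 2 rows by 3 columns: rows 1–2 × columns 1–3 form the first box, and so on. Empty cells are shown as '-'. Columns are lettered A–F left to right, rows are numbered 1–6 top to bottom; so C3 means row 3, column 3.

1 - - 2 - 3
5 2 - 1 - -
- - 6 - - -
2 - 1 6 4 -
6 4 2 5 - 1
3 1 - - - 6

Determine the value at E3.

B1 = 6: row 1 has {1,2,3}; col 2 has {1,2,4}; box has {1,2,5} → only 6 remains.
C1 = 4: row 1 has {1,2,3,6}; col 3 has {1,2,6}; box has {1,2,5,6} → only 4 remains.
E1 = 5: row 1 has {1,2,3,4,6}; col 5 has {4}; box has {1,2,3} → only 5 remains.
C2 = 3: row 2 has {1,2,5}; col 3 has {1,2,4,6}; box has {1,2,4,5,6} → only 3 remains.
E2 = 6: row 2 has {1,2,3,5}; col 5 has {4,5}; box has {1,2,3,5} → only 6 remains.
F2 = 4: row 2 has {1,2,3,5,6}; col 6 has {1,3,6}; box has {1,2,3,5,6} → only 4 remains.
A3 = 4: row 3 has {6}; col 1 has {1,2,3,5,6}; box has {1,2,6} → only 4 remains.
D3 = 3: row 3 has {4,6}; col 4 has {1,2,5,6}; box has {4,6} → only 3 remains.
F4 = 5: row 4 has {1,2,4,6}; col 6 has {1,3,4,6}; box has {3,4,6} → only 5 remains.
E5 = 3: row 5 has {1,2,4,5,6}; col 5 has {4,5,6}; box has {1,5,6} → only 3 remains.
C6 = 5: row 6 has {1,3,6}; col 3 has {1,2,3,4,6}; box has {1,2,3,4,6} → only 5 remains.
D6 = 4: row 6 has {1,3,5,6}; col 4 has {1,2,3,5,6}; box has {1,3,5,6} → only 4 remains.
E6 = 2: row 6 has {1,3,4,5,6}; col 5 has {3,4,5,6}; box has {1,3,4,5,6} → only 2 remains.
B3 = 5: row 3 has {3,4,6}; col 2 has {1,2,4,6}; box has {1,2,4,6} → only 5 remains.
E3 = 1: row 3 has {3,4,5,6}; col 5 has {2,3,4,5,6}; box has {3,4,5,6} → only 1 remains.

1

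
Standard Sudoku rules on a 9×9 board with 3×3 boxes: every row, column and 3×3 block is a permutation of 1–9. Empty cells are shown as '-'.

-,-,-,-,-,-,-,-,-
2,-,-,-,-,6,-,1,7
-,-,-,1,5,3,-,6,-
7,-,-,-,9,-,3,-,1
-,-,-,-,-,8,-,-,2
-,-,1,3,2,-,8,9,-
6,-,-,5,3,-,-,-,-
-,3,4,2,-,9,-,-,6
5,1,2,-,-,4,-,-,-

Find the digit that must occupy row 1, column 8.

8

row 4, column 6 = 5: row 4 has {1,3,7,9}; col 6 has {3,4,6,8,9}; box has {2,3,8,9} → only 5 remains.
row 4, column 8 = 4: row 4 has {1,3,5,7,9}; col 8 has {1,6,9}; box has {1,2,3,8,9} → only 4 remains.
row 6, column 1 = 4: row 6 has {1,2,3,8,9}; col 1 has {2,5,6,7}; box has {1,7} → only 4 remains.
row 6, column 6 = 7: row 6 has {1,2,3,4,8,9}; col 6 has {3,4,5,6,8,9}; box has {2,3,5,8,9} → only 7 remains.
row 6, column 9 = 5: row 6 has {1,2,3,4,7,8,9}; col 9 has {1,2,6,7}; box has {1,2,3,4,8,9} → only 5 remains.
row 7, column 6 = 1: row 7 has {3,5,6}; col 6 has {3,4,5,6,7,8,9}; box has {2,3,4,5,9} → only 1 remains.
row 8, column 1 = 8: row 8 has {2,3,4,6,9}; col 1 has {2,4,5,6,7}; box has {1,2,3,4,5,6} → only 8 remains.
row 8, column 5 = 7: row 8 has {2,3,4,6,8,9}; col 5 has {2,3,5,9}; box has {1,2,3,4,5,9} → only 7 remains.
row 8, column 8 = 5: row 8 has {2,3,4,6,7,8,9}; col 8 has {1,4,6,9}; box has {6} → only 5 remains.
row 1, column 6 = 2: row 1 has {}; col 6 has {1,3,4,5,6,7,8,9}; box has {1,3,5,6} → only 2 remains.
row 3, column 1 = 9: row 3 has {1,3,5,6}; col 1 has {2,4,5,6,7,8}; box has {2} → only 9 remains.
row 4, column 4 = 6: row 4 has {1,3,4,5,7,9}; col 4 has {1,2,3,5}; box has {2,3,5,7,8,9} → only 6 remains.
row 5, column 1 = 3: row 5 has {2,8}; col 1 has {2,4,5,6,7,8,9}; box has {1,4,7} → only 3 remains.
row 5, column 4 = 4: row 5 has {2,3,8}; col 4 has {1,2,3,5,6}; box has {2,3,5,6,7,8,9} → only 4 remains.
row 5, column 5 = 1: row 5 has {2,3,4,8}; col 5 has {2,3,5,7,9}; box has {2,3,4,5,6,7,8,9} → only 1 remains.
row 5, column 8 = 7: row 5 has {1,2,3,4,8}; col 8 has {1,4,5,6,9}; box has {1,2,3,4,5,8,9} → only 7 remains.
row 6, column 2 = 6: row 6 has {1,2,3,4,5,7,8,9}; col 2 has {1,3}; box has {1,3,4,7} → only 6 remains.
row 8, column 7 = 1: row 8 has {2,3,4,5,6,7,8,9}; col 7 has {3,8}; box has {5,6} → only 1 remains.
row 9, column 4 = 8: row 9 has {1,2,4,5}; col 4 has {1,2,3,4,5,6}; box has {1,2,3,4,5,7,9} → only 8 remains.
row 9, column 5 = 6: row 9 has {1,2,4,5,8}; col 5 has {1,2,3,5,7,9}; box has {1,2,3,4,5,7,8,9} → only 6 remains.
row 9, column 8 = 3: row 9 has {1,2,4,5,6,8}; col 8 has {1,4,5,6,7,9}; box has {1,5,6} → only 3 remains.
row 9, column 9 = 9: row 9 has {1,2,3,4,5,6,8}; col 9 has {1,2,5,6,7}; box has {1,3,5,6} → only 9 remains.
row 1, column 1 = 1: row 1 has {2}; col 1 has {2,3,4,5,6,7,8,9}; box has {2,9} → only 1 remains.
row 1, column 8 = 8: row 1 has {1,2}; col 8 has {1,3,4,5,6,7,9}; box has {1,6,7} → only 8 remains.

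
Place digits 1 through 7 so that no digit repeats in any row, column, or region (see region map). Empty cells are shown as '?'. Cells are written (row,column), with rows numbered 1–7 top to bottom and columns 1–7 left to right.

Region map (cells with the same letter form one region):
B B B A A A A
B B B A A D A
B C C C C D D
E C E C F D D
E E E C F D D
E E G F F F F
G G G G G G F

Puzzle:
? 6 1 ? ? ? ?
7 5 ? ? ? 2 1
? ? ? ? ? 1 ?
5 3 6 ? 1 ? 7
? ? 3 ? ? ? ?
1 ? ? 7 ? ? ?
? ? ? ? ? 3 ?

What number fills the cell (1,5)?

4

(2,3) = 4 (sole candidate).
(4,6) = 4 (sole candidate).
(4,4) = 2 (sole candidate).
(3,1) = 2 (hidden single in row 3).
(1,1) = 3 (sole candidate).
(5,1) = 4 (sole candidate).
(6,2) = 2 (sole candidate).
(6,3) = 5 (sole candidate).
(6,6) = 6 (sole candidate).
(7,1) = 6 (sole candidate).
(3,3) = 7 (sole candidate).
(5,2) = 7 (sole candidate).
(5,6) = 5 (sole candidate).
(5,7) = 6 (sole candidate).
(7,3) = 2 (sole candidate).
(1,6) = 7 (sole candidate).
(3,2) = 4 (sole candidate).
(3,7) = 3 (sole candidate).
(5,4) = 1 (sole candidate).
(5,5) = 2 (sole candidate).
(6,7) = 4 (sole candidate).
(7,2) = 1 (sole candidate).
(7,4) = 4 (sole candidate).
(7,5) = 7 (sole candidate).
(7,7) = 5 (sole candidate).
(1,4) = 5 (sole candidate).
(1,5) = 4: row 1 has {1,3,5,6,7}; col 5 has {1,2,7}; region has {1,5,7} → only 4 remains.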